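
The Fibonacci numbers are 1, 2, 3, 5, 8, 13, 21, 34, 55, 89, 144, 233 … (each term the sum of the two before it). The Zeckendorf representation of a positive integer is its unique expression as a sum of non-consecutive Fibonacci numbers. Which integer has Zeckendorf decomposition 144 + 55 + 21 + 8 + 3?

231

144 + 55 + 21 + 8 + 3 = 231.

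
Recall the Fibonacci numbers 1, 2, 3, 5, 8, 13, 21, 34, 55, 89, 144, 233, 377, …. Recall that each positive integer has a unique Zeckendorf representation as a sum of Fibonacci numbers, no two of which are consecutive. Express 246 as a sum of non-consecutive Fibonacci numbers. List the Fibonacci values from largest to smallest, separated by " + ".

largest Fibonacci ≤ 246 is 233; 246 − 233 = 13
largest Fibonacci ≤ 13 is 13; 13 − 13 = 0
So 246 = 233 + 13, with no two terms consecutive in the sequence.

233 + 13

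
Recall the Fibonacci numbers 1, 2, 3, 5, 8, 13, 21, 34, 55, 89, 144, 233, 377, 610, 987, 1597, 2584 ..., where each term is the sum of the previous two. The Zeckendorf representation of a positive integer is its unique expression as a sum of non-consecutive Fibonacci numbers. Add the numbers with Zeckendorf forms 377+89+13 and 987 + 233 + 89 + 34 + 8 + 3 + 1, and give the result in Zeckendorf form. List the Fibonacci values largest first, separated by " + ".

The two numbers are 479 and 1355, so their sum is 1834.
Greedily peel off the largest Fibonacci term at each step:
subtract 1597 from 1834: 237 remains
subtract 233 from 237: 4 remains
subtract 3 from 4: 1 remains
subtract 1 from 1: 0 remains

1597 + 233 + 3 + 1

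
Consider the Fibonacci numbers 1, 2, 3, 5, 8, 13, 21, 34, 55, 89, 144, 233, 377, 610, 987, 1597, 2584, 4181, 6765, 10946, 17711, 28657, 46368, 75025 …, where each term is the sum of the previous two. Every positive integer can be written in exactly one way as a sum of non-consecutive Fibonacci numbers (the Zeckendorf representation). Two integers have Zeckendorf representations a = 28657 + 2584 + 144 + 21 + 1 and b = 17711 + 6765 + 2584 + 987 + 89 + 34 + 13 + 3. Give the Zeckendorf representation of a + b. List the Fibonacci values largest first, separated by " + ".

The two numbers are 31407 and 28186, so their sum is 59593.
59593 − 46368 = 13225
13225 − 10946 = 2279
2279 − 1597 = 682
682 − 610 = 72
72 − 55 = 17
17 − 13 = 4
4 − 3 = 1
1 − 1 = 0

46368 + 10946 + 1597 + 610 + 55 + 13 + 3 + 1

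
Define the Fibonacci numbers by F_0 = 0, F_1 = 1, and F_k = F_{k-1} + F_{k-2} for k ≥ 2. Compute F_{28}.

Iterating the recurrence up to F_{22} = 17711 and F_{21} = 10946:
F_{23} = F_{22} + F_{21} = 17711 + 10946 = 28657
F_{24} = F_{23} + F_{22} = 28657 + 17711 = 46368
F_{25} = F_{24} + F_{23} = 46368 + 28657 = 75025
F_{26} = F_{25} + F_{24} = 75025 + 46368 = 121393
F_{27} = F_{26} + F_{25} = 121393 + 75025 = 196418
F_{28} = F_{27} + F_{26} = 196418 + 121393 = 317811

317811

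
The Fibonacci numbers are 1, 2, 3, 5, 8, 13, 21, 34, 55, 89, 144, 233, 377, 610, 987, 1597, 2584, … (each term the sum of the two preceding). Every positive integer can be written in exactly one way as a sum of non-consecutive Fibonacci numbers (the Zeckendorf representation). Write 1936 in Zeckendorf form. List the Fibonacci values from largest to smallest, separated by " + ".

Greedy algorithm:
subtract 1597 from 1936: 339 remains
subtract 233 from 339: 106 remains
subtract 89 from 106: 17 remains
subtract 13 from 17: 4 remains
subtract 3 from 4: 1 remains
subtract 1 from 1: 0 remains
So 1936 = 1597 + 233 + 89 + 13 + 3 + 1, with no two terms consecutive in the sequence.

1597 + 233 + 89 + 13 + 3 + 1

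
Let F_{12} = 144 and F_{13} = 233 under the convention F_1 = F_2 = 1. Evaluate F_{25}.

75025

By F_{2k+1} = F_k² + F_{k+1}²: F_{25} = 144² + 233² = 20736 + 54289 = 75025.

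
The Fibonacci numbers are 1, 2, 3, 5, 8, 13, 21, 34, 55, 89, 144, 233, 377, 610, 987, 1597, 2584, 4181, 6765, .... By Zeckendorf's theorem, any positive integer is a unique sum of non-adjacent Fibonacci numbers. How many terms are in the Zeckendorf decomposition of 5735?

Greedy algorithm:
5735: greatest Fibonacci not exceeding it is 4181, leaving 1554
1554: greatest Fibonacci not exceeding it is 987, leaving 567
567: greatest Fibonacci not exceeding it is 377, leaving 190
190: greatest Fibonacci not exceeding it is 144, leaving 46
46: greatest Fibonacci not exceeding it is 34, leaving 12
12: greatest Fibonacci not exceeding it is 8, leaving 4
4: greatest Fibonacci not exceeding it is 3, leaving 1
1: greatest Fibonacci not exceeding it is 1, leaving 0
5735 = 4181 + 987 + 377 + 144 + 34 + 8 + 3 + 1, which has 8 terms.

8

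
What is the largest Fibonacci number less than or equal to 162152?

121393 ≤ 162152 < 196418, so the largest Fibonacci number not exceeding 162152 is 121393.

121393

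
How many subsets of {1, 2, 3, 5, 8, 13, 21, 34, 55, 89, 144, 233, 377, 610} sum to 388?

388 = 377+8+3 = 377+8+2+1 = 233+144+8+3 = 377+5+3+2+1 = 233+144+8+2+1 = … (8 more), for 13 in all.

13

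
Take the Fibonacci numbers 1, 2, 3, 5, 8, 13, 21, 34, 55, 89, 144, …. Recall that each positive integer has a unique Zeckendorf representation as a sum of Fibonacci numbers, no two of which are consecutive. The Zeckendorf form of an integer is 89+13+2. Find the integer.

104

89+13+2 = 104.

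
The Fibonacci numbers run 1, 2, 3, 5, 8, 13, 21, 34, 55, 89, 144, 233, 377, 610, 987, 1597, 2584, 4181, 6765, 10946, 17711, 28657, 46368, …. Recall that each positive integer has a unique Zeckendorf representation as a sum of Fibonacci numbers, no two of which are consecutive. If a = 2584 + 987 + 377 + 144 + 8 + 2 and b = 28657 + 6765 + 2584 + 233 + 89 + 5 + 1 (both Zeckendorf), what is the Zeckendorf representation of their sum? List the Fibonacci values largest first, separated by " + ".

The two numbers are 4102 and 38334, so their sum is 42436.
Repeatedly subtract the largest Fibonacci number that fits:
42436 − 28657 = 13779
13779 − 10946 = 2833
2833 − 2584 = 249
249 − 233 = 16
16 − 13 = 3
3 − 3 = 0

28657 + 10946 + 2584 + 233 + 13 + 3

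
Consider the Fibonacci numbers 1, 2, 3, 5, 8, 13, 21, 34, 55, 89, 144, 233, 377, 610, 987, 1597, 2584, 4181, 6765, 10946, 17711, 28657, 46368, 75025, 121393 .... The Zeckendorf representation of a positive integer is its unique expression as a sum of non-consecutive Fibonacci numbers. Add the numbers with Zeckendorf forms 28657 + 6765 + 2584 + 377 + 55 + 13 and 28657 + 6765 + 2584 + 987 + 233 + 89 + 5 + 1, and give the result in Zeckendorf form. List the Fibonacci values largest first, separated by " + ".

The two numbers are 38451 and 39321, so their sum is 77772.
take 75025 (≤ 77772); 77772 − 75025 = 2747
take 2584 (≤ 2747); 2747 − 2584 = 163
take 144 (≤ 163); 163 − 144 = 19
take 13 (≤ 19); 19 − 13 = 6
take 5 (≤ 6); 6 − 5 = 1
take 1 (≤ 1); 1 − 1 = 0

75025 + 2584 + 144 + 13 + 5 + 1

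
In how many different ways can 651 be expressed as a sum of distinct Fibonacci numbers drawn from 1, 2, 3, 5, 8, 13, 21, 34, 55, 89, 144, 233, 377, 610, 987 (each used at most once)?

Each representation comes from the Zeckendorf form by replacing some F_k with F_{k−1} + F_{k−2} where possible.
651 = 610+34+5+2 = 610+21+13+5+2 = 377+233+34+5+2 = 377+233+21+13+5+2 = … (3 more), for 7 in all.

7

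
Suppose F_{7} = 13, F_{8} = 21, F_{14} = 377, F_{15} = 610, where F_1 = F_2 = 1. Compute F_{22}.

17711

By the addition formula F_{m+n} = F_m F_{n+1} + F_{m−1} F_n with m=8, n=14: F_{22} = 21·610 + 13·377 = 12810 + 4901 = 17711.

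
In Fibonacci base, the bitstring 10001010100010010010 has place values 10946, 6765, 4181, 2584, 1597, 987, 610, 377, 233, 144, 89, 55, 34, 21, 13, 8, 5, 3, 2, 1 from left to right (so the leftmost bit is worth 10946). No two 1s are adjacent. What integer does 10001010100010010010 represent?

Summing the place values of the 1 bits: 10946 + 1597 + 610 + 233 + 34 + 8 + 2 = 13430.

13430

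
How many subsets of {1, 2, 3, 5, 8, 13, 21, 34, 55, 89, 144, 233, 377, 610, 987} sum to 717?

717 = 610+89+13+5 = 610+89+13+3+2 = 610+55+34+13+5 = 377+233+89+13+5 = 610+89+8+5+3+2 = … (13 more), for 18 in all.

18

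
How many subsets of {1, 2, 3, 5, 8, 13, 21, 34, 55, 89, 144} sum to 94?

Each representation comes from the Zeckendorf form by replacing some F_k with F_{k−1} + F_{k−2} where possible.
94 = 89+5 = 89+3+2 = 55+34+5 = … (4 more), for 7 in all.

7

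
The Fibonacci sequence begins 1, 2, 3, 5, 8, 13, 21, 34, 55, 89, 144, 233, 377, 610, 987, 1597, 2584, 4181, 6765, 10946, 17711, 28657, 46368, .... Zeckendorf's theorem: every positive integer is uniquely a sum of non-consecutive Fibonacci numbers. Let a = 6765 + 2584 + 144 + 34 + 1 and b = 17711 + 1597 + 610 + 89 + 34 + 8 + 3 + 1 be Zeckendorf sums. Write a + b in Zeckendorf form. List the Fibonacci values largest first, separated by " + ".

The two numbers are 9528 and 20053, so their sum is 29581.
Repeatedly subtract the largest Fibonacci number that fits:
28657 ≤ 29581 < 46368, so take 28657; remainder 924
610 ≤ 924 < 987, so take 610; remainder 314
233 ≤ 314 < 377, so take 233; remainder 81
55 ≤ 81 < 89, so take 55; remainder 26
21 ≤ 26 < 34, so take 21; remainder 5
5 ≤ 5 < 8, so take 5; remainder 0

28657 + 610 + 233 + 55 + 21 + 5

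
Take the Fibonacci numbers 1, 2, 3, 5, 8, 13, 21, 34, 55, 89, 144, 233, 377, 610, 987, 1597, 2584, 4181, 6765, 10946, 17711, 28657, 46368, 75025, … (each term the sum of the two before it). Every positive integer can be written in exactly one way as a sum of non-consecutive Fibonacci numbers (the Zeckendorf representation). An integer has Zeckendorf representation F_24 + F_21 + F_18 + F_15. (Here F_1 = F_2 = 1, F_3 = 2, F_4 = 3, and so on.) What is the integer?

F_24 + F_21 + F_18 + F_15 = 46368 + 10946 + 2584 + 610 = 60508.

60508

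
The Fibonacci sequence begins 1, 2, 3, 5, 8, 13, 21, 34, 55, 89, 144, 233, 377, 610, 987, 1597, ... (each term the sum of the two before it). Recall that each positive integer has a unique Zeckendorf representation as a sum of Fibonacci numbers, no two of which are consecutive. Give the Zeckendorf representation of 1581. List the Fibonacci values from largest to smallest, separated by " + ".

take 987 (≤ 1581); 1581 − 987 = 594
take 377 (≤ 594); 594 − 377 = 217
take 144 (≤ 217); 217 − 144 = 73
take 55 (≤ 73); 73 − 55 = 18
take 13 (≤ 18); 18 − 13 = 5
take 5 (≤ 5); 5 − 5 = 0
So 1581 = 987 + 377 + 144 + 55 + 13 + 5, with no two terms consecutive in the sequence.

987 + 377 + 144 + 55 + 13 + 5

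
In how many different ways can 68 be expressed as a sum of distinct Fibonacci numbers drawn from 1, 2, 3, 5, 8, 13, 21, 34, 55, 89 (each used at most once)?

6

Starting from the Zeckendorf form and repeatedly splitting a term F_k into F_{k−1} + F_{k−2} (when neither is already used) reaches every representation.
68 = 55+13 = 55+8+5 = 34+21+13 = 55+8+3+2 = 34+21+8+5 = … (1 more), for 6 in all.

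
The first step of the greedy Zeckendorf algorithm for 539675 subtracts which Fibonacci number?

514229 ≤ 539675 < 832040, so the largest Fibonacci number not exceeding 539675 is 514229.

514229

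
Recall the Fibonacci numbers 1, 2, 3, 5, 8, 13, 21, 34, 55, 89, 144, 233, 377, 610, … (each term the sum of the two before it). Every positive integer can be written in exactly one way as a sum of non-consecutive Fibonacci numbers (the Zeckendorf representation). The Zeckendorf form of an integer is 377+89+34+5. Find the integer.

505

377+89+34+5 = 505.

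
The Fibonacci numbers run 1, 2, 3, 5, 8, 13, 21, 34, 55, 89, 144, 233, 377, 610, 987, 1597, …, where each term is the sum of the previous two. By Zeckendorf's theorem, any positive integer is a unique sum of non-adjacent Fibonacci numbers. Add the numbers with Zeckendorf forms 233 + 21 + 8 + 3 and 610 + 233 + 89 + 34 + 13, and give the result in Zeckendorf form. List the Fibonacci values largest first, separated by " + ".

987 + 233 + 21 + 3

The two numbers are 265 and 979, so their sum is 1244.
Repeatedly subtract the largest Fibonacci number that fits:
take 987 (≤ 1244); 1244 − 987 = 257
take 233 (≤ 257); 257 − 233 = 24
take 21 (≤ 24); 24 − 21 = 3
take 3 (≤ 3); 3 − 3 = 0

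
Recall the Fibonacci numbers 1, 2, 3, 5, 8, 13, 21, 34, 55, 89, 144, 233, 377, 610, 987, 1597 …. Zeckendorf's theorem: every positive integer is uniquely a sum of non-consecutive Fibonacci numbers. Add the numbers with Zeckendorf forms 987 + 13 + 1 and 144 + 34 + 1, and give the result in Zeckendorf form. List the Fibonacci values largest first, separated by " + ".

987 + 144 + 34 + 13 + 2

The two numbers are 1001 and 179, so their sum is 1180.
1180: greatest Fibonacci not exceeding it is 987, leaving 193
193: greatest Fibonacci not exceeding it is 144, leaving 49
49: greatest Fibonacci not exceeding it is 34, leaving 15
15: greatest Fibonacci not exceeding it is 13, leaving 2
2: greatest Fibonacci not exceeding it is 2, leaving 0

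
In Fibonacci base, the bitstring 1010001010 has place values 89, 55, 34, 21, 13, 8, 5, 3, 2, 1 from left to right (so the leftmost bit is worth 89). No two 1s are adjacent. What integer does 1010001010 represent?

130

Summing the place values of the 1 bits: 89 + 34 + 5 + 2 = 130.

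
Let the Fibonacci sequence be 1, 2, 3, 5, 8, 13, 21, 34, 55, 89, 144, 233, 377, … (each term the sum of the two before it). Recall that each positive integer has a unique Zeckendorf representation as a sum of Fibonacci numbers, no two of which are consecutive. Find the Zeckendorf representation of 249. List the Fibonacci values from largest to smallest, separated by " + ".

233 + 13 + 3

Repeatedly subtract the largest Fibonacci number that fits:
subtract 233 from 249: 16 remains
subtract 13 from 16: 3 remains
subtract 3 from 3: 0 remains
So 249 = 233 + 13 + 3, with no two terms consecutive in the sequence.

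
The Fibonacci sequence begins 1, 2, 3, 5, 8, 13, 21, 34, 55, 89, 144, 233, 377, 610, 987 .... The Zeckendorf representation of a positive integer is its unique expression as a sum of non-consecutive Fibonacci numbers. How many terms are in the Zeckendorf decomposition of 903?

Repeatedly subtract the largest Fibonacci number that fits:
903 − 610 = 293
293 − 233 = 60
60 − 55 = 5
5 − 5 = 0
903 = 610 + 233 + 55 + 5, which has 4 terms.

4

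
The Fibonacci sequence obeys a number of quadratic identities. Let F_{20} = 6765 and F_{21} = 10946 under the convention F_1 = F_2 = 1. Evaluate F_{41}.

By F_{2k+1} = F_k² + F_{k+1}²: F_{41} = 6765² + 10946² = 45765225 + 119814916 = 165580141.

165580141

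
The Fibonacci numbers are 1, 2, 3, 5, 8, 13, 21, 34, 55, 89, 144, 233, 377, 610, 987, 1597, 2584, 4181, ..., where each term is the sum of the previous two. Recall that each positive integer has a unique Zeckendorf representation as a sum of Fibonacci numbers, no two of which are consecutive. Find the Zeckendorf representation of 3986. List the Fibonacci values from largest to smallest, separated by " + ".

2584 ≤ 3986 < 4181, so take 2584; remainder 1402
987 ≤ 1402 < 1597, so take 987; remainder 415
377 ≤ 415 < 610, so take 377; remainder 38
34 ≤ 38 < 55, so take 34; remainder 4
3 ≤ 4 < 5, so take 3; remainder 1
1 ≤ 1 < 2, so take 1; remainder 0
So 3986 = 2584 + 987 + 377 + 34 + 3 + 1, with no two terms consecutive in the sequence.

2584 + 987 + 377 + 34 + 3 + 1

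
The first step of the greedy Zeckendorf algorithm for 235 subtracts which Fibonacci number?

233

233 ≤ 235 < 377, so the largest Fibonacci number not exceeding 235 is 233.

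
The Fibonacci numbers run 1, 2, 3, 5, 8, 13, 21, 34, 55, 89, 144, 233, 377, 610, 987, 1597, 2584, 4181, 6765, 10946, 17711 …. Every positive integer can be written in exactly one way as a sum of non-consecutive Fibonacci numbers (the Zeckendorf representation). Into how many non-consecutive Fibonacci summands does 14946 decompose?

Greedily peel off the largest Fibonacci term at each step:
subtract 10946 from 14946: 4000 remains
subtract 2584 from 4000: 1416 remains
subtract 987 from 1416: 429 remains
subtract 377 from 429: 52 remains
subtract 34 from 52: 18 remains
subtract 13 from 18: 5 remains
subtract 5 from 5: 0 remains
14946 = 10946 + 2584 + 987 + 377 + 34 + 13 + 5, which has 7 terms.

7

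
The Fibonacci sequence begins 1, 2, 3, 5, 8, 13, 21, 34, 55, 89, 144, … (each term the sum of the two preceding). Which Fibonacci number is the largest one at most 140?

89 ≤ 140 < 144, so the largest Fibonacci number not exceeding 140 is 89.

89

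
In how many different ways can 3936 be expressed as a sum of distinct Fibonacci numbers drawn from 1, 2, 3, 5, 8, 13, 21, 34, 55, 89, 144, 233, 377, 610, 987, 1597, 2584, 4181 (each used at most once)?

3936 = 2584+987+233+89+34+8+1 = 2584+987+233+89+34+5+3+1 = 2584+987+233+89+21+13+8+1 = … (21 more), for 24 in all.

24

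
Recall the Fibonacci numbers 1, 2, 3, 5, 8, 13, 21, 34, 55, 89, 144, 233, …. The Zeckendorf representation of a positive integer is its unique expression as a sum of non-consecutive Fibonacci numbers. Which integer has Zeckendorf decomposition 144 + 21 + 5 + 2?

144 + 21 + 5 + 2 = 172.

172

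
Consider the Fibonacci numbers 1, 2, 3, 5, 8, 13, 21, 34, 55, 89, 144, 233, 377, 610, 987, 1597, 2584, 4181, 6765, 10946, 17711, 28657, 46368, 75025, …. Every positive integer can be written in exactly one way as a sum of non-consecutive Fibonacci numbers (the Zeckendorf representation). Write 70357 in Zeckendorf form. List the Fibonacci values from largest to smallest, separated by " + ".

take 46368 (≤ 70357); 70357 − 46368 = 23989
take 17711 (≤ 23989); 23989 − 17711 = 6278
take 4181 (≤ 6278); 6278 − 4181 = 2097
take 1597 (≤ 2097); 2097 − 1597 = 500
take 377 (≤ 500); 500 − 377 = 123
take 89 (≤ 123); 123 − 89 = 34
take 34 (≤ 34); 34 − 34 = 0
So 70357 = 46368 + 17711 + 4181 + 1597 + 377 + 89 + 34, with no two terms consecutive in the sequence.

46368 + 17711 + 4181 + 1597 + 377 + 89 + 34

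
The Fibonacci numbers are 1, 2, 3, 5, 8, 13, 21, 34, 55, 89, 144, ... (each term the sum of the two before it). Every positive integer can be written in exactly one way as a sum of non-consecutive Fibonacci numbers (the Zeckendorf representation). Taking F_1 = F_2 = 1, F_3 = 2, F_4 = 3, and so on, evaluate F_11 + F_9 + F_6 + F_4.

F_11 + F_9 + F_6 + F_4 = 89 + 34 + 8 + 3 = 134.

134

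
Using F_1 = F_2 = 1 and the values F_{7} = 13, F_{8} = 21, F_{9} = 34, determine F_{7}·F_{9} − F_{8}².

13·34 − 21² = 442 − 441 = 1. (Cassini's identity: F_{k−1}F_{k+1} − F_k² = (−1)^k.)

1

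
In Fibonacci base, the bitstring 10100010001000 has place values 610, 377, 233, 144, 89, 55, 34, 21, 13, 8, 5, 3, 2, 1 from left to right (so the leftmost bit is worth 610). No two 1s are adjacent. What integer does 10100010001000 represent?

882

Summing the place values of the 1 bits: 610 + 233 + 34 + 5 = 882.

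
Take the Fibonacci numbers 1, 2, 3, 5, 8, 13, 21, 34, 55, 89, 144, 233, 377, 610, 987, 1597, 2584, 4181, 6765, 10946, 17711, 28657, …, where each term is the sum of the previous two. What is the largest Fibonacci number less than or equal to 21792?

17711

17711 ≤ 21792 < 28657, so the largest Fibonacci number not exceeding 21792 is 17711.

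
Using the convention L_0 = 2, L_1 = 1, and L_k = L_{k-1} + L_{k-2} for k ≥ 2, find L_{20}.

15127

Iterating the recurrence up to L_{16} = 2207 and L_{15} = 1364:
L_{17} = L_{16} + L_{15} = 2207 + 1364 = 3571
L_{18} = L_{17} + L_{16} = 3571 + 2207 = 5778
L_{19} = L_{18} + L_{17} = 5778 + 3571 = 9349
L_{20} = L_{19} + L_{18} = 9349 + 5778 = 15127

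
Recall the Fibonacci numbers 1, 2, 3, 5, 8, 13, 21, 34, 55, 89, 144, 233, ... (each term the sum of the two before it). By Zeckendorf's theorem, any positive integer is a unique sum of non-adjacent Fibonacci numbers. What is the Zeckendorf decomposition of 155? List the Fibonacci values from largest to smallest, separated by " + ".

144 + 8 + 3

Greedy algorithm:
largest Fibonacci ≤ 155 is 144; 155 − 144 = 11
largest Fibonacci ≤ 11 is 8; 11 − 8 = 3
largest Fibonacci ≤ 3 is 3; 3 − 3 = 0
So 155 = 144 + 8 + 3, with no two terms consecutive in the sequence.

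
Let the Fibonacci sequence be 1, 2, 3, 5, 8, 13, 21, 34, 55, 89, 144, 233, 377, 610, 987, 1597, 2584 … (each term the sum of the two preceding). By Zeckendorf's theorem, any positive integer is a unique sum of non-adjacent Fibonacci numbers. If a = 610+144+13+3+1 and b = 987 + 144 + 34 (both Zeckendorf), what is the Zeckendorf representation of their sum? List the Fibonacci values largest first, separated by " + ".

1597 + 233 + 89 + 13 + 3 + 1

The two numbers are 771 and 1165, so their sum is 1936.
subtract 1597 from 1936: 339 remains
subtract 233 from 339: 106 remains
subtract 89 from 106: 17 remains
subtract 13 from 17: 4 remains
subtract 3 from 4: 1 remains
subtract 1 from 1: 0 remains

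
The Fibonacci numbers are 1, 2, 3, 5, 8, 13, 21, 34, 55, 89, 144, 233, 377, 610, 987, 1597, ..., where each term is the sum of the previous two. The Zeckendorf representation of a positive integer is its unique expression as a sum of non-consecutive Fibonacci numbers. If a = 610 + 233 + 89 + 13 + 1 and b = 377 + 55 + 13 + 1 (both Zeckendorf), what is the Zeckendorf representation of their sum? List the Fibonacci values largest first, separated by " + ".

987 + 377 + 21 + 5 + 2

The two numbers are 946 and 446, so their sum is 1392.
largest Fibonacci ≤ 1392 is 987; 1392 − 987 = 405
largest Fibonacci ≤ 405 is 377; 405 − 377 = 28
largest Fibonacci ≤ 28 is 21; 28 − 21 = 7
largest Fibonacci ≤ 7 is 5; 7 − 5 = 2
largest Fibonacci ≤ 2 is 2; 2 − 2 = 0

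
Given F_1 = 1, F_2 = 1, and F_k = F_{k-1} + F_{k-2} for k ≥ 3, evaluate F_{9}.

34

F_{2} = F_{1} + F_{0} = 1 + 0 = 1
F_{3} = F_{2} + F_{1} = 1 + 1 = 2
F_{4} = F_{3} + F_{2} = 2 + 1 = 3
F_{5} = F_{4} + F_{3} = 3 + 2 = 5
F_{6} = F_{5} + F_{4} = 5 + 3 = 8
F_{7} = F_{6} + F_{5} = 8 + 5 = 13
F_{8} = F_{7} + F_{6} = 13 + 8 = 21
F_{9} = F_{8} + F_{7} = 21 + 13 = 34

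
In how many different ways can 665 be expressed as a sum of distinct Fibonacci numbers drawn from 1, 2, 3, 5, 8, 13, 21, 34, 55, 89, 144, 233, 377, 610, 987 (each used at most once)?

Starting from the Zeckendorf form and repeatedly splitting a term F_k into F_{k−1} + F_{k−2} (when neither is already used) reaches every representation.
665 = 610+55 = 610+34+21 = 377+233+55 = … (12 more), for 15 in all.

15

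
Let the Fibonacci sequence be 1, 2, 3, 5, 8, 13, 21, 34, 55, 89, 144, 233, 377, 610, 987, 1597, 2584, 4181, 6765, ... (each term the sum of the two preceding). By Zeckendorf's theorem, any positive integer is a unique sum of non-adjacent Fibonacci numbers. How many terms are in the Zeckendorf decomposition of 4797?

4

subtract 4181 from 4797: 616 remains
subtract 610 from 616: 6 remains
subtract 5 from 6: 1 remains
subtract 1 from 1: 0 remains
4797 = 4181 + 610 + 5 + 1, which has 4 terms.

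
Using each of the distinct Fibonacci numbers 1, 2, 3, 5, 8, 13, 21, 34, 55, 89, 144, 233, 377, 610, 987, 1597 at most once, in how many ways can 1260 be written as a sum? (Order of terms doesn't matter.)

26

Each representation comes from the Zeckendorf form by replacing some F_k with F_{k−1} + F_{k−2} where possible.
1260 = 987+233+34+5+1 = 987+233+34+3+2+1 = 987+233+21+13+5+1 = 987+144+89+34+5+1 = 610+377+233+34+5+1 = … (21 more), for 26 in all.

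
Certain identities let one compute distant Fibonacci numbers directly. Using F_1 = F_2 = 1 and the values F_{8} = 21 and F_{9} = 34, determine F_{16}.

By the doubling identity F_{2k} = F_k(2F_{k+1} − F_k): F_{16} = 21·(2·34 − 21) = 21·47 = 987.

987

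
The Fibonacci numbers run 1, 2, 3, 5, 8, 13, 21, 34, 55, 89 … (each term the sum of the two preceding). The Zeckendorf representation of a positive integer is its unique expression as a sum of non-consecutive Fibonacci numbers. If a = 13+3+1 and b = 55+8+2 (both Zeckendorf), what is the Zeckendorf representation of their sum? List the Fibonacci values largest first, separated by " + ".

The two numbers are 17 and 65, so their sum is 82.
Repeatedly subtract the largest Fibonacci number that fits:
subtract 55 from 82: 27 remains
subtract 21 from 27: 6 remains
subtract 5 from 6: 1 remains
subtract 1 from 1: 0 remains

55 + 21 + 5 + 1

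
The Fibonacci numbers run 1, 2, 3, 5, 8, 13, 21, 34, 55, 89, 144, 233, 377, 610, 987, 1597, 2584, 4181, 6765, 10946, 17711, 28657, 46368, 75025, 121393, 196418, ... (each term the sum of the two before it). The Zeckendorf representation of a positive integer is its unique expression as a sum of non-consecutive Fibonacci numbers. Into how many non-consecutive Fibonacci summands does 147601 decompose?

9

largest Fibonacci ≤ 147601 is 121393; 147601 − 121393 = 26208
largest Fibonacci ≤ 26208 is 17711; 26208 − 17711 = 8497
largest Fibonacci ≤ 8497 is 6765; 8497 − 6765 = 1732
largest Fibonacci ≤ 1732 is 1597; 1732 − 1597 = 135
largest Fibonacci ≤ 135 is 89; 135 − 89 = 46
largest Fibonacci ≤ 46 is 34; 46 − 34 = 12
largest Fibonacci ≤ 12 is 8; 12 − 8 = 4
largest Fibonacci ≤ 4 is 3; 4 − 3 = 1
largest Fibonacci ≤ 1 is 1; 1 − 1 = 0
147601 = 121393 + 17711 + 6765 + 1597 + 89 + 34 + 8 + 3 + 1, which has 9 terms.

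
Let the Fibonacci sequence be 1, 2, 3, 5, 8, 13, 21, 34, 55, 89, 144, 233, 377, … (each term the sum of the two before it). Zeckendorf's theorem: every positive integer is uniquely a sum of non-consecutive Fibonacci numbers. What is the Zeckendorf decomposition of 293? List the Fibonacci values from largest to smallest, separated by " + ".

Greedily peel off the largest Fibonacci term at each step:
take 233 (≤ 293); 293 − 233 = 60
take 55 (≤ 60); 60 − 55 = 5
take 5 (≤ 5); 5 − 5 = 0
So 293 = 233 + 55 + 5, with no two terms consecutive in the sequence.

233 + 55 + 5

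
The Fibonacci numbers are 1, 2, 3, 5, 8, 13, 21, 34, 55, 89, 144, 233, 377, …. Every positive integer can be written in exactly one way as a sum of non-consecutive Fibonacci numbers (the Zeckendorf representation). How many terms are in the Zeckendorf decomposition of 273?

4

233 ≤ 273 < 377, so take 233; remainder 40
34 ≤ 40 < 55, so take 34; remainder 6
5 ≤ 6 < 8, so take 5; remainder 1
1 ≤ 1 < 2, so take 1; remainder 0
273 = 233 + 34 + 5 + 1, which has 4 terms.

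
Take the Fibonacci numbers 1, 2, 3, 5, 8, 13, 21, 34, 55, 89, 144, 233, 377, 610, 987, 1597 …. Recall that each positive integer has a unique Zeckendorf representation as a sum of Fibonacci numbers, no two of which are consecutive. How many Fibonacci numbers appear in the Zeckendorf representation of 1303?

take 987 (≤ 1303); 1303 − 987 = 316
take 233 (≤ 316); 316 − 233 = 83
take 55 (≤ 83); 83 − 55 = 28
take 21 (≤ 28); 28 − 21 = 7
take 5 (≤ 7); 7 − 5 = 2
take 2 (≤ 2); 2 − 2 = 0
1303 = 987 + 233 + 55 + 21 + 5 + 2, which has 6 terms.

6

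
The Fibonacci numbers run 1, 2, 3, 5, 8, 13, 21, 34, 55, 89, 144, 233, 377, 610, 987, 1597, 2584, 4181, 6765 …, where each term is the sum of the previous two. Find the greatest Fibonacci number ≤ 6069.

4181 ≤ 6069 < 6765, so the largest Fibonacci number not exceeding 6069 is 4181.

4181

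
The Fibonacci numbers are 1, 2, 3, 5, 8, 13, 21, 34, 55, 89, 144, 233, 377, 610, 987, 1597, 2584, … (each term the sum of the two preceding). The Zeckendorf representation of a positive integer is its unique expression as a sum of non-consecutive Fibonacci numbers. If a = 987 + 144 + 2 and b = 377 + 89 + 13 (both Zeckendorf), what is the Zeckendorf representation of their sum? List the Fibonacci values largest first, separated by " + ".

1597 + 13 + 2

The two numbers are 1133 and 479, so their sum is 1612.
Greedily peel off the largest Fibonacci term at each step:
1612 − 1597 = 15
15 − 13 = 2
2 − 2 = 0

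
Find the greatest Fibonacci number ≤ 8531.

6765 ≤ 8531 < 10946, so the largest Fibonacci number not exceeding 8531 is 6765.

6765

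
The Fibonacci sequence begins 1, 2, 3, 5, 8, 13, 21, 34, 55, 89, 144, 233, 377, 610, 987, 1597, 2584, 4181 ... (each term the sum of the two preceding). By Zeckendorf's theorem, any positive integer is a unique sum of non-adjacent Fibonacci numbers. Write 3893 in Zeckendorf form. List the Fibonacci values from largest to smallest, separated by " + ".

2584 + 987 + 233 + 89

3893 − 2584 = 1309
1309 − 987 = 322
322 − 233 = 89
89 − 89 = 0
So 3893 = 2584 + 987 + 233 + 89, with no two terms consecutive in the sequence.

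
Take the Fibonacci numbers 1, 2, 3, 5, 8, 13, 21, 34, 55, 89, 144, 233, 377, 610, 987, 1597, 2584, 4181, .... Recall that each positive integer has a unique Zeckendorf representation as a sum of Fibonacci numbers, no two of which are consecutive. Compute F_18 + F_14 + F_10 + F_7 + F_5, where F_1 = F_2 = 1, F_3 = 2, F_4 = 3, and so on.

3034

F_18 + F_14 + F_10 + F_7 + F_5 = 2584 + 377 + 55 + 13 + 5 = 3034.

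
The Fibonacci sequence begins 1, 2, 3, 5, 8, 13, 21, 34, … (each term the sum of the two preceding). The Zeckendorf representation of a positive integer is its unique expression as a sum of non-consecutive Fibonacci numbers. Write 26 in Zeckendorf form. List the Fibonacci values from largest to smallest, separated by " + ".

26 − 21 = 5
5 − 5 = 0
So 26 = 21 + 5, with no two terms consecutive in the sequence.

21 + 5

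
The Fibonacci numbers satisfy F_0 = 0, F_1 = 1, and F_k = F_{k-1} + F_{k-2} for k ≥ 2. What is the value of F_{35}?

9227465

Iterating the recurrence up to F_{30} = 832040 and F_{29} = 514229:
F_{31} = F_{30} + F_{29} = 832040 + 514229 = 1346269
F_{32} = F_{31} + F_{30} = 1346269 + 832040 = 2178309
F_{33} = F_{32} + F_{31} = 2178309 + 1346269 = 3524578
F_{34} = F_{33} + F_{32} = 3524578 + 2178309 = 5702887
F_{35} = F_{34} + F_{33} = 5702887 + 3524578 = 9227465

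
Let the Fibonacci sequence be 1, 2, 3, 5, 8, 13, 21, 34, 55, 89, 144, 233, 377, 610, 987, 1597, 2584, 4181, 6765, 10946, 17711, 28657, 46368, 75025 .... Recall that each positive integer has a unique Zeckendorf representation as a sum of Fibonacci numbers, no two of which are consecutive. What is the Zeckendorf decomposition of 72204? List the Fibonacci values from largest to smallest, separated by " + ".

Greedy algorithm:
largest Fibonacci ≤ 72204 is 46368; 72204 − 46368 = 25836
largest Fibonacci ≤ 25836 is 17711; 25836 − 17711 = 8125
largest Fibonacci ≤ 8125 is 6765; 8125 − 6765 = 1360
largest Fibonacci ≤ 1360 is 987; 1360 − 987 = 373
largest Fibonacci ≤ 373 is 233; 373 − 233 = 140
largest Fibonacci ≤ 140 is 89; 140 − 89 = 51
largest Fibonacci ≤ 51 is 34; 51 − 34 = 17
largest Fibonacci ≤ 17 is 13; 17 − 13 = 4
largest Fibonacci ≤ 4 is 3; 4 − 3 = 1
largest Fibonacci ≤ 1 is 1; 1 − 1 = 0
So 72204 = 46368 + 17711 + 6765 + 987 + 233 + 89 + 34 + 13 + 3 + 1, with no two terms consecutive in the sequence.

46368 + 17711 + 6765 + 987 + 233 + 89 + 34 + 13 + 3 + 1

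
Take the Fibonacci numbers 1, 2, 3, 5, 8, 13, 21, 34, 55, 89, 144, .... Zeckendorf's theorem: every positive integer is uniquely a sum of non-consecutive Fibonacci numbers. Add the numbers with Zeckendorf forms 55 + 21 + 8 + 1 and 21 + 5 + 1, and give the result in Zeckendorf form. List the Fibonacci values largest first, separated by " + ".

89 + 21 + 2

The two numbers are 85 and 27, so their sum is 112.
subtract 89 from 112: 23 remains
subtract 21 from 23: 2 remains
subtract 2 from 2: 0 remains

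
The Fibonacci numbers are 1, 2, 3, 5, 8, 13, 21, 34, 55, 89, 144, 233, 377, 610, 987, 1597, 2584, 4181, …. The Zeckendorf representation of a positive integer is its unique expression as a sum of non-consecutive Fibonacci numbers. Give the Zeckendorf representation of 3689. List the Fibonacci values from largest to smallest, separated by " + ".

Repeatedly subtract the largest Fibonacci number that fits:
subtract 2584 from 3689: 1105 remains
subtract 987 from 1105: 118 remains
subtract 89 from 118: 29 remains
subtract 21 from 29: 8 remains
subtract 8 from 8: 0 remains
So 3689 = 2584 + 987 + 89 + 21 + 8, with no two terms consecutive in the sequence.

2584 + 987 + 89 + 21 + 8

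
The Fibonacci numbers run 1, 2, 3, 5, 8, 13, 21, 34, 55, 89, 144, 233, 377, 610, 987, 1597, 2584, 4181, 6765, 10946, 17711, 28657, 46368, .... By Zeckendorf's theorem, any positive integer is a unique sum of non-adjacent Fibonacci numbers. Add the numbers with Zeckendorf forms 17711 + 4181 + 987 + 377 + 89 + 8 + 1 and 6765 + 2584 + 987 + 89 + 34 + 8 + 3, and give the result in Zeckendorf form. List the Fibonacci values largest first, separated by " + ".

28657 + 4181 + 610 + 233 + 89 + 34 + 13 + 5 + 2

The two numbers are 23354 and 10470, so their sum is 33824.
Repeatedly subtract the largest Fibonacci number that fits:
subtract 28657 from 33824: 5167 remains
subtract 4181 from 5167: 986 remains
subtract 610 from 986: 376 remains
subtract 233 from 376: 143 remains
subtract 89 from 143: 54 remains
subtract 34 from 54: 20 remains
subtract 13 from 20: 7 remains
subtract 5 from 7: 2 remains
subtract 2 from 2: 0 remains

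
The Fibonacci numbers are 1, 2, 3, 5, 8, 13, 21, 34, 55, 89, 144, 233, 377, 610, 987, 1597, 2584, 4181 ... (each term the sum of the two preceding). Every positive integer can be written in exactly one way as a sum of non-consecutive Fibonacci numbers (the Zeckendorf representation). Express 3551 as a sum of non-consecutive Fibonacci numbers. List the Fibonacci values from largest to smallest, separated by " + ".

2584 + 610 + 233 + 89 + 34 + 1

Repeatedly subtract the largest Fibonacci number that fits:
2584 ≤ 3551 < 4181, so take 2584; remainder 967
610 ≤ 967 < 987, so take 610; remainder 357
233 ≤ 357 < 377, so take 233; remainder 124
89 ≤ 124 < 144, so take 89; remainder 35
34 ≤ 35 < 55, so take 34; remainder 1
1 ≤ 1 < 2, so take 1; remainder 0
So 3551 = 2584 + 610 + 233 + 89 + 34 + 1, with no two terms consecutive in the sequence.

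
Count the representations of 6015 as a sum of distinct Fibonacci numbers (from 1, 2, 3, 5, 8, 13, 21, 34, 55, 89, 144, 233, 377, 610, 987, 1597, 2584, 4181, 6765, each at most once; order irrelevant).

23

6015 = 4181+1597+233+3+1 = 4181+1597+144+89+3+1 = 4181+987+610+233+3+1 = 4181+1597+144+55+34+3+1 = 4181+987+610+144+89+3+1 = … (18 more), for 23 in all.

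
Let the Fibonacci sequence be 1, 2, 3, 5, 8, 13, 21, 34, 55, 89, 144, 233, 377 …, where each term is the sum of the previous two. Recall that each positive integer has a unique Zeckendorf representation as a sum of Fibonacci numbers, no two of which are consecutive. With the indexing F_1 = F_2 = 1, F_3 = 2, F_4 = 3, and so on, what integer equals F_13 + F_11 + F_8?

F_13 + F_11 + F_8 = 233 + 89 + 21 = 343.

343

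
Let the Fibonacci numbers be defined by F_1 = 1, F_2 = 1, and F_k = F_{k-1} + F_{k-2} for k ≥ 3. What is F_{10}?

Iterating the recurrence up to F_{2} = 1 and F_{1} = 1:
F_{3} = F_{2} + F_{1} = 1 + 1 = 2
F_{4} = F_{3} + F_{2} = 2 + 1 = 3
F_{5} = F_{4} + F_{3} = 3 + 2 = 5
F_{6} = F_{5} + F_{4} = 5 + 3 = 8
F_{7} = F_{6} + F_{5} = 8 + 5 = 13
F_{8} = F_{7} + F_{6} = 13 + 8 = 21
F_{9} = F_{8} + F_{7} = 21 + 13 = 34
F_{10} = F_{9} + F_{8} = 34 + 21 = 55

55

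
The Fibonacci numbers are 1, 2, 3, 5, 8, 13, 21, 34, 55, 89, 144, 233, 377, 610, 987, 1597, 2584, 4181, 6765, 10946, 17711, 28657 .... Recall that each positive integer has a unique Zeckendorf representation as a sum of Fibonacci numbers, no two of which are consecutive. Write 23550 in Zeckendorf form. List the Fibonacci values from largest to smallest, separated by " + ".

17711 + 4181 + 1597 + 55 + 5 + 1

17711 ≤ 23550 < 28657, so take 17711; remainder 5839
4181 ≤ 5839 < 6765, so take 4181; remainder 1658
1597 ≤ 1658 < 2584, so take 1597; remainder 61
55 ≤ 61 < 89, so take 55; remainder 6
5 ≤ 6 < 8, so take 5; remainder 1
1 ≤ 1 < 2, so take 1; remainder 0
So 23550 = 17711 + 4181 + 1597 + 55 + 5 + 1, with no two terms consecutive in the sequence.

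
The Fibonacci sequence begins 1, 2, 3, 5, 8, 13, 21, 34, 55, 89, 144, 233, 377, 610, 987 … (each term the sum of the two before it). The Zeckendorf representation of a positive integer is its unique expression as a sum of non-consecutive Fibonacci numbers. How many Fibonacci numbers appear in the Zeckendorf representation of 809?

largest Fibonacci ≤ 809 is 610; 809 − 610 = 199
largest Fibonacci ≤ 199 is 144; 199 − 144 = 55
largest Fibonacci ≤ 55 is 55; 55 − 55 = 0
809 = 610 + 144 + 55, which has 3 terms.

3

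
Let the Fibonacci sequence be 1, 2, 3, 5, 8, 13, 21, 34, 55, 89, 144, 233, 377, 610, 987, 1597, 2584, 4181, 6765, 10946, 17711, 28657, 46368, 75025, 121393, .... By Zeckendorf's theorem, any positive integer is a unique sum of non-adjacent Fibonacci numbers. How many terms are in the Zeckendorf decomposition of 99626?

Greedily peel off the largest Fibonacci term at each step:
take 75025 (≤ 99626); 99626 − 75025 = 24601
take 17711 (≤ 24601); 24601 − 17711 = 6890
take 6765 (≤ 6890); 6890 − 6765 = 125
take 89 (≤ 125); 125 − 89 = 36
take 34 (≤ 36); 36 − 34 = 2
take 2 (≤ 2); 2 − 2 = 0
99626 = 75025 + 17711 + 6765 + 89 + 34 + 2, which has 6 terms.

6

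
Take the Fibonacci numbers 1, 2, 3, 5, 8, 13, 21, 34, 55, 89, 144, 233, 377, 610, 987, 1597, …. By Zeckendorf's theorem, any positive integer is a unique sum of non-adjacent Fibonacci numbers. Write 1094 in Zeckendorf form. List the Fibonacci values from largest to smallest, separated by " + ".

987 + 89 + 13 + 5

subtract 987 from 1094: 107 remains
subtract 89 from 107: 18 remains
subtract 13 from 18: 5 remains
subtract 5 from 5: 0 remains
So 1094 = 987 + 89 + 13 + 5, with no two terms consecutive in the sequence.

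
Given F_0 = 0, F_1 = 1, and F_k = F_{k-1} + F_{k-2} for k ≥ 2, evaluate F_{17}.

1597

Iterating the recurrence up to F_{13} = 233 and F_{12} = 144:
F_{14} = F_{13} + F_{12} = 233 + 144 = 377
F_{15} = F_{14} + F_{13} = 377 + 233 = 610
F_{16} = F_{15} + F_{14} = 610 + 377 = 987
F_{17} = F_{16} + F_{15} = 987 + 610 = 1597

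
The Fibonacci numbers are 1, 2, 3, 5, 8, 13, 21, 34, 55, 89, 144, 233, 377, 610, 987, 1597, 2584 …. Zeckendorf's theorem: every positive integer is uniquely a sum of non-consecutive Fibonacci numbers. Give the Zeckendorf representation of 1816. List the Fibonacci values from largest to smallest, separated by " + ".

subtract 1597 from 1816: 219 remains
subtract 144 from 219: 75 remains
subtract 55 from 75: 20 remains
subtract 13 from 20: 7 remains
subtract 5 from 7: 2 remains
subtract 2 from 2: 0 remains
So 1816 = 1597 + 144 + 55 + 13 + 5 + 2, with no two terms consecutive in the sequence.

1597 + 144 + 55 + 13 + 5 + 2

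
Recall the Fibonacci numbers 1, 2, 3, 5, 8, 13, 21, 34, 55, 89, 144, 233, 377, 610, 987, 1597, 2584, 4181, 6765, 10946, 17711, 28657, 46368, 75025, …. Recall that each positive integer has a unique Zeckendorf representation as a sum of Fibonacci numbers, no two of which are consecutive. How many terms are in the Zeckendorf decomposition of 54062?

largest Fibonacci ≤ 54062 is 46368; 54062 − 46368 = 7694
largest Fibonacci ≤ 7694 is 6765; 7694 − 6765 = 929
largest Fibonacci ≤ 929 is 610; 929 − 610 = 319
largest Fibonacci ≤ 319 is 233; 319 − 233 = 86
largest Fibonacci ≤ 86 is 55; 86 − 55 = 31
largest Fibonacci ≤ 31 is 21; 31 − 21 = 10
largest Fibonacci ≤ 10 is 8; 10 − 8 = 2
largest Fibonacci ≤ 2 is 2; 2 − 2 = 0
54062 = 46368 + 6765 + 610 + 233 + 55 + 21 + 8 + 2, which has 8 terms.

8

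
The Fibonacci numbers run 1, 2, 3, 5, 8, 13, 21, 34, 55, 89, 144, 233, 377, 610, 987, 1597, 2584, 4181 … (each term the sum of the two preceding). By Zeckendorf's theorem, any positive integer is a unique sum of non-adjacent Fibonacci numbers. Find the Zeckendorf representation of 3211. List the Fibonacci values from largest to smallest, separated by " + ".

2584 + 610 + 13 + 3 + 1

Greedily peel off the largest Fibonacci term at each step:
3211: greatest Fibonacci not exceeding it is 2584, leaving 627
627: greatest Fibonacci not exceeding it is 610, leaving 17
17: greatest Fibonacci not exceeding it is 13, leaving 4
4: greatest Fibonacci not exceeding it is 3, leaving 1
1: greatest Fibonacci not exceeding it is 1, leaving 0
So 3211 = 2584 + 610 + 13 + 3 + 1, with no two terms consecutive in the sequence.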